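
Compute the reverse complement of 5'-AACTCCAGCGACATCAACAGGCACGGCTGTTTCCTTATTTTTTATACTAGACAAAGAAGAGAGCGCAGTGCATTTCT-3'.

Complement each base (A↔T, G↔C): TTGAGGTCGCTGTAGTTGTCCGTGCCGACAAAGGAATAAAAAATATGATCTGTTTCTTCTCTCGCGTCACGTAAAGA. Then reverse.

5'-AGAAATGCACTGCGCTCTCTTCTTTGTCTAGTATAAAAAATAAGGAAACAGCCGTGCCTGTTGATGTCGCTGGAGTT-3'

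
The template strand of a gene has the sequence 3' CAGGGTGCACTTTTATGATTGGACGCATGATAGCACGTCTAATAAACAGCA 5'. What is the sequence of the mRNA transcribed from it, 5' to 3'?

Reading the template 3'→5' as shown, RNA polymerase pairs each base (A→U, T→A, G↔C) to build mRNA 5'→3' directly.

5'-GUCCCACGUGAAAAUACUAACCUGCGUACUAUCGUGCAGAUUAUUUGUCGU-3'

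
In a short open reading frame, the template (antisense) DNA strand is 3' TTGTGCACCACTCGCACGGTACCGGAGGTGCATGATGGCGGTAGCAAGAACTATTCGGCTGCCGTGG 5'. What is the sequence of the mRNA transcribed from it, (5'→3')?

Reading the template 3'→5' as shown, RNA polymerase pairs each base (A→U, T→A, G↔C) to build mRNA 5'→3' directly.

5'-AACACGUGGUGAGCGUGCCAUGGCCUCCACGUACUACCGCCAUCGUUCUUGAUAAGCCGACGGCACC-3'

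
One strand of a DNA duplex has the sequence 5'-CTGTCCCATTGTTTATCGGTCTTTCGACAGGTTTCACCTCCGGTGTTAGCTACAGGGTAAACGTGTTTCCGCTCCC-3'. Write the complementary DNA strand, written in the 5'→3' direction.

The complement of CTGTCCCATTGTTTATCGGTCTTTCGACAGGTTTCACCTCCGGTGTTAGCTACAGGGTAAACGTGTTTCCGCTCCC is GACAGGGTAACAAATAGCCAGAAAGCTGTCCAAAGTGGAGGCCACAATCGATGTCCCATTTGCACAAAGGCGAGGG (A↔T, G↔C). DNA strands are antiparallel, so the complementary strand runs 3'→5'; reversing gives the 5'→3' form.

5′-GGGAGCGGAAACACGTTTACCCTGTAGCTAACACCGGAGGTGAAACCTGTCGAAAGACCGATAAACAATGGGACAG-3′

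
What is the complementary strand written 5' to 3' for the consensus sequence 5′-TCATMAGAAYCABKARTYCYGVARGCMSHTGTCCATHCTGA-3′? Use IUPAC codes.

Standard pairs A↔T, G↔C; ambiguity codes pair R↔Y, M↔K, S↔S, B↔V, H↔D. Complement (AGTAKTCTTRGTVMTYARGRCBTYCGKSDACAGGTADGACT), then reverse for 5'→3'.

5'-TCAGDATGGACADSKGCYTBCRGRAYTMVTGRTTCTKATGA-3'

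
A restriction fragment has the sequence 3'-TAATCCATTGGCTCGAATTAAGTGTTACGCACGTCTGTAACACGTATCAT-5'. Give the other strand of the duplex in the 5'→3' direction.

5'-ATTAGGTAACCGAGCTTAATTCACAATGCGTGCAGACATTGTGCATAGTA-3'

The strand is given 3'→5', so its complement runs 5'→3' in the same left-to-right order: pair each base A↔T, G↔C.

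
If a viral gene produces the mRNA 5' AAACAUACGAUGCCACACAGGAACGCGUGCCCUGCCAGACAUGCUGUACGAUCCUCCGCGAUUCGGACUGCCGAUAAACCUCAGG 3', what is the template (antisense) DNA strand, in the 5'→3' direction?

Replace U with T to get the coding DNA strand: AAACATACGATGCCACACAGGAACGCGTGCCCTGCCAGACATGCTGTACGATCCTCCGCGATTCGGACTGCCGATAAACCTCAGG. The template strand is its reverse complement (complement TTTGTATGCTACGGTGTGTCCTTGCGCACGGGACGGTCTGTACGACATGCTAGGAGGCGCTAAGCCTGACGGCTATTTGGAGTCC, then reverse).

5'-CCTGAGGTTTATCGGCAGTCCGAATCGCGGAGGATCGTACAGCATGTCTGGCAGGGCACGCGTTCCTGTGTGGCATCGTATGTTT-3'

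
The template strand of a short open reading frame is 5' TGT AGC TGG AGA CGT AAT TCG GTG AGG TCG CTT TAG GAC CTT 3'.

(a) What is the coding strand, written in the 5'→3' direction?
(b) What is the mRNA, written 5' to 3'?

(a) The coding strand is the reverse complement of the template: complement ACATCGACCTCTGCATTAAGCCACTCCAGCGAAATCCTGGAA, then reverse.
(b) mRNA has the coding-strand sequence with T→U.

(a) 5'-AAGGTCCTAAAGCGACCTCACCGAATTACGTCTCCAGCTACA-3'
(b) 5′-AAGGUCCUAAAGCGACCUCACCGAAUUACGUCUCCAGCUACA-3′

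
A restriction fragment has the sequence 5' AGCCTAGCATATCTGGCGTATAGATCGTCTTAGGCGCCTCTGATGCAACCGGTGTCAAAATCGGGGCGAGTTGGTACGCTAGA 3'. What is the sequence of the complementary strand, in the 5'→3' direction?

5'-TCTAGCGTACCAACTCGCCCCGATTTTGACACCGGTTGCATCAGAGGCGCCTAAGACGATCTATACGCCAGATATGCTAGGCT-3'

Pairing A↔T and G↔C gives TCGGATCGTATAGACCGCATATCTAGCAGAATCCGCGGAGACTACGTTGGCCACAGTTTTAGCCCCGCTCAACCATGCGATCT, running 3'→5'. Reverse for the 5'→3' convention.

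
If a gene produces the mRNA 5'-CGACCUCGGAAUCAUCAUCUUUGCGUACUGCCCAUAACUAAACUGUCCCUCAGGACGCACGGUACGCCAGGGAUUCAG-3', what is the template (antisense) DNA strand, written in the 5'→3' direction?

5'-CTGAATCCCTGGCGTACCGTGCGTCCTGAGGGACAGTTTAGTTATGGGCAGTACGCAAAGATGATGATTCCGAGGTCG-3'

Replace U with T to get the coding DNA strand: CGACCTCGGAATCATCATCTTTGCGTACTGCCCATAACTAAACTGTCCCTCAGGACGCACGGTACGCCAGGGATTCAG. The template strand is its reverse complement (complement GCTGGAGCCTTAGTAGTAGAAACGCATGACGGGTATTGATTTGACAGGGAGTCCTGCGTGCCATGCGGTCCCTAAGTC, then reverse).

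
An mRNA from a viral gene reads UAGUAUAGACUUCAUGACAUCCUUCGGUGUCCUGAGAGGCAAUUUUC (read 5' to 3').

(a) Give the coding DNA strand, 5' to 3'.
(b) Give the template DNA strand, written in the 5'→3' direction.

(a) The coding strand matches the mRNA with U→T.
(b) The template strand is the reverse complement of the coding strand.

(a) 5'-TAGTATAGACTTCATGACATCCTTCGGTGTCCTGAGAGGCAATTTTC-3'
(b) 5'-GAAAATTGCCTCTCAGGACACCGAAGGATGTCATGAAGTCTATACTA-3'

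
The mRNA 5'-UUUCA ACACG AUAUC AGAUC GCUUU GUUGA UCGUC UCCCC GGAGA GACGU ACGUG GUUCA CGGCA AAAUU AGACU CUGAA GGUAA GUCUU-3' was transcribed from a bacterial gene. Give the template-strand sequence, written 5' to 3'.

Replace U with T to get the coding DNA strand: TTTCAACACGATATCAGATCGCTTTGTTGATCGTCTCCCCGGAGAGACGTACGTGGTTCACGGCAAAATTAGACTCTGAAGGTAAGTCTT. The template strand is its reverse complement (complement AAAGTTGTGCTATAGTCTAGCGAAACAACTAGCAGAGGGGCCTCTCTGCATGCACCAAGTGCCGTTTTAATCTGAGACTTCCATTCAGAA, then reverse).

5'-AAGACTTACCTTCAGAGTCTAATTTTGCCGTGAACCACGTACGTCTCTCCGGGGAGACGATCAACAAAGCGATCTGATATCGTGTTGAAA-3'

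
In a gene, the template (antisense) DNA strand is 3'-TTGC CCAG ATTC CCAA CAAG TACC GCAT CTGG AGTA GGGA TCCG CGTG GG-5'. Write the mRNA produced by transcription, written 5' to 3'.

Reading the template 3'→5' as shown, RNA polymerase pairs each base (A→U, T→A, G↔C) to build mRNA 5'→3' directly.

5'-AACGGGUCUAAGGGUUGUUCAUGGCGUAGACCUCAUCCCUAGGCGCACCC-3'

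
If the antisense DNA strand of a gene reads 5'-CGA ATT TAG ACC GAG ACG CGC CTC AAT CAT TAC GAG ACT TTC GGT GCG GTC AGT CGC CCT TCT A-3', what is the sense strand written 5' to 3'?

5'-TAGAAGGGCGACTGACCGCACCGAAAGTCTCGTAATGATTGAGGCGCGTCTCGGTCTAAATTCG-3'

The coding strand is complementary and antiparallel to the template: take the complement (A↔T, G↔C) and reverse.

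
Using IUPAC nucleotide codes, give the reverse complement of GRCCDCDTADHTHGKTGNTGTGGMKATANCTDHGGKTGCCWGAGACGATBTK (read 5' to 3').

Standard pairs A↔T, G↔C; ambiguity codes pair R↔Y, M↔K, W↔W, B↔V, D↔H, N↔N. Complement (CYGGHGHATHDADCMACNACACCKMTATNGAHDCCMACGGWCTCTGCTAVAM), then reverse for 5'→3'.

5'-MAVATCGTCTCWGGCAMCCDHAGNTATMKCCACANCAMCDADHTAHGHGGYC-3'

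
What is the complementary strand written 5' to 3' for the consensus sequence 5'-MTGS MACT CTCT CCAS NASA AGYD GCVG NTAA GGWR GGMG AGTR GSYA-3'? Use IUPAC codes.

5'-TRSCYACTCKCCYWCCTTANCBGCHRCTTSTNSTGGAGAGAGTKSCAK-3'

Standard pairs A↔T, G↔C; ambiguity codes pair R↔Y, M↔K, W↔W, S↔S, D↔H, V↔B, N↔N. Complement (KACSKTGAGAGAGGTSNTSTTCRHCGBCNATTCCWYCCKCTCAYCSRT), then reverse for 5'→3'.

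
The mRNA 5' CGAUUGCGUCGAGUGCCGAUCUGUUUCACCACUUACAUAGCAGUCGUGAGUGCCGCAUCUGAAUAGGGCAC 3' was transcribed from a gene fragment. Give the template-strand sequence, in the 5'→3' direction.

5′-GTGCCCTATTCAGATGCGGCACTCACGACTGCTATGTAAGTGGTGAAACAGATCGGCACTCGACGCAATCG-3′

Replace U with T to get the coding DNA strand: CGATTGCGTCGAGTGCCGATCTGTTTCACCACTTACATAGCAGTCGTGAGTGCCGCATCTGAATAGGGCAC. The template strand is its reverse complement (complement GCTAACGCAGCTCACGGCTAGACAAAGTGGTGAATGTATCGTCAGCACTCACGGCGTAGACTTATCCCGTG, then reverse).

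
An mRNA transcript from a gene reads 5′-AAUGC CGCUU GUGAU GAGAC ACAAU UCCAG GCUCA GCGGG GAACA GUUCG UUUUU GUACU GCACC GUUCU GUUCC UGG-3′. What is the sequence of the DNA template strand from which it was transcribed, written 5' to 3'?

5′-CCAGGAACAGAACGGTGCAGTACAAAAACGAACTGTTCCCCGCTGAGCCTGGAATTGTGTCTCATCACAAGCGGCATT-3′

Replace U with T to get the coding DNA strand: AATGCCGCTTGTGATGAGACACAATTCCAGGCTCAGCGGGGAACAGTTCGTTTTTGTACTGCACCGTTCTGTTCCTGG. The template strand is its reverse complement (complement TTACGGCGAACACTACTCTGTGTTAAGGTCCGAGTCGCCCCTTGTCAAGCAAAAACATGACGTGGCAAGACAAGGACC, then reverse).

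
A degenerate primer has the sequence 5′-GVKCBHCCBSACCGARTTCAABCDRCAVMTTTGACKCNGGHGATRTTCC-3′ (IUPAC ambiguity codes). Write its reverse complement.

Standard pairs A↔T, G↔C; ambiguity codes pair R↔Y, M↔K, S↔S, B↔V, D↔H, N↔N. Complement (CBMGVDGGVSTGGCTYAAGTTVGHYGTBKAAACTGMGNCCDCTAYAAGG), then reverse for 5'→3'.

5′-GGAAYATCDCCNGMGTCAAAKBTGYHGVTTGAAYTCGGTSVGGDVGMBC-3′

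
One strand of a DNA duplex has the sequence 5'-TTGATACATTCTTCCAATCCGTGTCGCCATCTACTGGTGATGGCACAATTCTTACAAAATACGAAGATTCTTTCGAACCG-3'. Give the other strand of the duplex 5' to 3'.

5'-CGGTTCGAAAGAATCTTCGTATTTTGTAAGAATTGTGCCATCACCAGTAGATGGCGACACGGATTGGAAGAATGTATCAA-3'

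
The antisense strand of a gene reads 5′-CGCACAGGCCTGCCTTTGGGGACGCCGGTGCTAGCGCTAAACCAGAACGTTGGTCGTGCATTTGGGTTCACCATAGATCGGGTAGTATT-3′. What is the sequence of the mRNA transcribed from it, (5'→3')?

5′-AAUACUACCCGAUCUAUGGUGAACCCAAAUGCACGACCAACGUUCUGGUUUAGCGCUAGCACCGGCGUCCCCAAAGGCAGGCCUGUGCG-3′

The mRNA has the sequence of the coding strand (reverse complement of the template) with T→U. Reverse complement of CGCACAGGCCTGCCTTTGGGGACGCCGGTGCTAGCGCTAAACCAGAACGTTGGTCGTGCATTTGGGTTCACCATAGATCGGGTAGTATT is AATACTACCCGATCTATGGTGAACCCAAATGCACGACCAACGTTCTGGTTTAGCGCTAGCACCGGCGTCCCCAAAGGCAGGCCTGTGCG; then T→U.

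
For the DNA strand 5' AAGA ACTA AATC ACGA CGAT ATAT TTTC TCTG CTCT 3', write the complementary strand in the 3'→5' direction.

Base-pairing A↔T, G↔C gives the complement. The complementary strand is antiparallel, so paired with a 5'→3' strand it runs 3'→5'.

3'-TTCTTGATTTAGTGCTGCTATATAAAAGAGACGAGA-5'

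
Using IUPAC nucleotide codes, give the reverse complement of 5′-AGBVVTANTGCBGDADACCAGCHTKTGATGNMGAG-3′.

Standard pairs A↔T, G↔C; ambiguity codes pair M↔K, B↔V, D↔H, N↔N. Complement (TCVBBATNACGVCHTHTGGTCGDAMACTACNKCTC), then reverse for 5'→3'.

5'-CTCKNCATCAMADGCTGGTHTHCVGCANTABBVCT-3'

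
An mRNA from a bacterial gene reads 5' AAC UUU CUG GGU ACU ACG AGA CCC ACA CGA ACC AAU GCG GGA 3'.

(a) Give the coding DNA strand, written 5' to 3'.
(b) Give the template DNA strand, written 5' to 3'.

(a) 5'-AACTTTCTGGGTACTACGAGACCCACACGAACCAATGCGGGA-3'
(b) 5'-TCCCGCATTGGTTCGTGTGGGTCTCGTAGTACCCAGAAAGTT-3'

(a) The coding strand matches the mRNA with U→T.
(b) The template strand is the reverse complement of the coding strand.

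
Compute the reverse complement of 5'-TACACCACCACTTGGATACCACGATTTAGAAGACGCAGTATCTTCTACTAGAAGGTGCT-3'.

Complement each base (A↔T, G↔C): ATGTGGTGGTGAACCTATGGTGCTAAATCTTCTGCGTCATAGAAGATGATCTTCCACGA. Then reverse.

5'-AGCACCTTCTAGTAGAAGATACTGCGTCTTCTAAATCGTGGTATCCAAGTGGTGGTGTA-3'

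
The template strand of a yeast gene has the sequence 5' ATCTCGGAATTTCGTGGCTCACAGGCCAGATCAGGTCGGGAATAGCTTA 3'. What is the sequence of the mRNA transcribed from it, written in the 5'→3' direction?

RNA polymerase reads the template 3'→5' and synthesizes mRNA 5'→3' by base-pairing (A→U, T→A, G↔C). The complement of the template is TAGAGCCTTAAAGCACCGAGTGTCCGGTCTAGTCCAGCCCTTATCGAAT; antiparallel, so 5'→3' the coding strand is TAAGCTATTCCCGACCTGATCTGGCCTGTGAGCCACGAAATTCCGAGAT. Replace T with U for the mRNA.

5'-UAAGCUAUUCCCGACCUGAUCUGGCCUGUGAGCCACGAAAUUCCGAGAU-3'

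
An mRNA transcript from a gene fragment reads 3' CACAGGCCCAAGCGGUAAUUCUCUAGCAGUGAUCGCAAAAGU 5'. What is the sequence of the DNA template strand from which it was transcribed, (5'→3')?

Written 5'→3' the mRNA is UGAAAACGCUAGUGACGAUCUCUUAAUGGCGAACCCGGACAC, so the coding DNA strand is TGAAAACGCTAGTGACGATCTCTTAATGGCGAACCCGGACAC. The template is its reverse complement.

5′-GTGTCCGGGTTCGCCATTAAGAGATCGTCACTAGCGTTTTCA-3′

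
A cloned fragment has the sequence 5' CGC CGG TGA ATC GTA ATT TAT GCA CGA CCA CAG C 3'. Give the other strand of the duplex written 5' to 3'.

Pairing A↔T and G↔C gives GCGGCCACTTAGCATTAAATACGTGCTGGTGTCG, running 3'→5'. Reverse for the 5'→3' convention.

5'-GCTGTGGTCGTGCATAAATTACGATTCACCGGCG-3'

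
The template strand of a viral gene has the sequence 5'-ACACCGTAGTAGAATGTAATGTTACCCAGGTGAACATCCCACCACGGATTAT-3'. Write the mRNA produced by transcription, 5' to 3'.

5'-AUAAUCCGUGGUGGGAUGUUCACCUGGGUAACAUUACAUUCUACUACGGUGU-3'

The mRNA has the sequence of the coding strand (reverse complement of the template) with T→U. Reverse complement of ACACCGTAGTAGAATGTAATGTTACCCAGGTGAACATCCCACCACGGATTAT is ATAATCCGTGGTGGGATGTTCACCTGGGTAACATTACATTCTACTACGGTGT; then T→U.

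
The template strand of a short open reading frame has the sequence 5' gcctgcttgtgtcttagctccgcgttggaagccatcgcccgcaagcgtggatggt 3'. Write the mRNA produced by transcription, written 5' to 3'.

5'-ACCAUCCACGCUUGCGGGCGAUGGCUUCCAACGCGGAGCUAAGACACAAGCAGGC-3'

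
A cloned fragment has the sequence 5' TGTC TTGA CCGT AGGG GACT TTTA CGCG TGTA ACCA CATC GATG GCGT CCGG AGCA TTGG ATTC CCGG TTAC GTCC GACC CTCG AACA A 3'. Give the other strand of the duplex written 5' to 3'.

The complement of TGTCTTGACCGTAGGGGACTTTTACGCGTGTAACCACATCGATGGCGTCCGGAGCATTGGATTCCCGGTTACGTCCGACCCTCGAACAA is ACAGAACTGGCATCCCCTGAAAATGCGCACATTGGTGTAGCTACCGCAGGCCTCGTAACCTAAGGGCCAATGCAGGCTGGGAGCTTGTT (A↔T, G↔C). DNA strands are antiparallel, so the complementary strand runs 3'→5'; reversing gives the 5'→3' form.

5'-TTGTTCGAGGGTCGGACGTAACCGGGAATCCAATGCTCCGGACGCCATCGATGTGGTTACACGCGTAAAAGTCCCCTACGGTCAAGACA-3'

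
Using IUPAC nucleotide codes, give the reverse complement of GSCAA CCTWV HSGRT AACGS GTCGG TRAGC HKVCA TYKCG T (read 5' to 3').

Standard pairs A↔T, G↔C; ambiguity codes pair R↔Y, K↔M, W↔W, S↔S, H↔D, V↔B. Complement (CSGTTGGAWBDSCYATTGCSCAGCCAYTCGDMBGTARMGCA), then reverse for 5'→3'.

5′-ACGMRATGBMDGCTYACCGACSCGTTAYCSDBWAGGTTGSC-3′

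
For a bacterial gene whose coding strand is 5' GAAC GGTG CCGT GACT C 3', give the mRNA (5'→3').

5'-GAACGGUGCCGUGACUC-3'

mRNA has the coding-strand sequence with U in place of T.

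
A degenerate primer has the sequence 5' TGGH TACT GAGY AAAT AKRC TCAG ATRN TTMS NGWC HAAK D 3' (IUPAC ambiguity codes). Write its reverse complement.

Standard pairs A↔T, G↔C; ambiguity codes pair R↔Y, M↔K, W↔W, S↔S, D↔H, N↔N. Complement (ACCDATGACTCRTTTATMYGAGTCTAYNAAKSNCWGDTTMH), then reverse for 5'→3'.

5'-HMTTDGWCNSKAANYATCTGAGYMTATTTRCTCAGTADCCA-3'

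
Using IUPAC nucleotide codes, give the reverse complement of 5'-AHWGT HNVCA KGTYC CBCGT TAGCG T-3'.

Standard pairs A↔T, G↔C; ambiguity codes pair Y↔R, K↔M, W↔W, B↔V, H↔D, N↔N. Complement (TDWCADNBGTMCARGGVGCAATCGCA), then reverse for 5'→3'.

5'-ACGCTAACGVGGRACMTGBNDACWDT-3'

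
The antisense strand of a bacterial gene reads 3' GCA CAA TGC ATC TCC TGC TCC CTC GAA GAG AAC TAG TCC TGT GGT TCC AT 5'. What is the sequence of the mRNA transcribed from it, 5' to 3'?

5'-CGUGUUACGUAGAGGACGAGGGAGCUUCUCUUGAUCAGGACACCAAGGUA-3'

Reading the template 3'→5' as shown, RNA polymerase pairs each base (A→U, T→A, G↔C) to build mRNA 5'→3' directly.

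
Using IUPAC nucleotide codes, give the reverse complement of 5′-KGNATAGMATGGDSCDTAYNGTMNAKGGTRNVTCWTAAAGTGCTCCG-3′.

Standard pairs A↔T, G↔C; ambiguity codes pair R↔Y, M↔K, W↔W, S↔S, D↔H, V↔B, N↔N. Complement (MCNTATCKTACCHSGHATRNCAKNTMCCAYNBAGWATTTCACGAGGC), then reverse for 5'→3'.

5'-CGGAGCACTTTAWGABNYACCMTNKACNRTAHGSHCCATKCTATNCM-3'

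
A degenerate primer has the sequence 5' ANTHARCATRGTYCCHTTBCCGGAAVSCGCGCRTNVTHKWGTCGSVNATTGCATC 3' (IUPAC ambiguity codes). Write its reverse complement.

5'-GATGCAATNBSCGACWMDABNAYGCGCGSBTTCCGGVAADGGRACYATGYTDANT-3'

Standard pairs A↔T, G↔C; ambiguity codes pair R↔Y, K↔M, W↔W, S↔S, B↔V, H↔D, N↔N. Complement (TNADTYGTAYCARGGDAAVGGCCTTBSGCGCGYANBADMWCAGCSBNTAACGTAG), then reverse for 5'→3'.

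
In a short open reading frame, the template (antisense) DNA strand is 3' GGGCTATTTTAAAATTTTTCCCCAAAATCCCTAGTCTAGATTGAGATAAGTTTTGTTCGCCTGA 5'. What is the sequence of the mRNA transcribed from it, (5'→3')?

Reading the template 3'→5' as shown, RNA polymerase pairs each base (A→U, T→A, G↔C) to build mRNA 5'→3' directly.

5'-CCCGAUAAAAUUUUAAAAAGGGGUUUUAGGGAUCAGAUCUAACUCUAUUCAAAACAAGCGGACU-3'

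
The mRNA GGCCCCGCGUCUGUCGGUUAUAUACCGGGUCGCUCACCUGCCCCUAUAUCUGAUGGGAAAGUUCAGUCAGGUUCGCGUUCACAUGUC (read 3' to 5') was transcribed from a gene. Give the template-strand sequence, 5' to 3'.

5'-CCGGGGCGCAGACAGCCAATATATGGCCCAGCGAGTGGACGGGGATATAGACTACCCTTTCAAGTCAGTCCAAGCGCAAGTGTACAG-3'

Written 5'→3' the mRNA is CUGUACACUUGCGCUUGGACUGACUUGAAAGGGUAGUCUAUAUCCCCGUCCACUCGCUGGGCCAUAUAUUGGCUGUCUGCGCCCCGG, so the coding DNA strand is CTGTACACTTGCGCTTGGACTGACTTGAAAGGGTAGTCTATATCCCCGTCCACTCGCTGGGCCATATATTGGCTGTCTGCGCCCCGG. The template is its reverse complement.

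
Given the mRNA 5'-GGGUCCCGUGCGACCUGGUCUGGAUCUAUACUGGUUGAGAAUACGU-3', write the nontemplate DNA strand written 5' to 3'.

5'-GGGTCCCGTGCGACCTGGTCTGGATCTATACTGGTTGAGAATACGT-3'

The coding DNA strand has the same 5'→3' sequence as the mRNA with U replaced by T.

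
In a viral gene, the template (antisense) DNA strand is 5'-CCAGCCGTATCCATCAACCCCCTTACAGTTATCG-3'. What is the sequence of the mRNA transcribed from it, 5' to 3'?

5'-CGAUAACUGUAAGGGGGUUGAUGGAUACGGCUGG-3'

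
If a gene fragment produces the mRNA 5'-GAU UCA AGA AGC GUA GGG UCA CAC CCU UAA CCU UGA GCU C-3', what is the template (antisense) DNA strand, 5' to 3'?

5′-GAGCTCAAGGTTAAGGGTGTGACCCTACGCTTCTTGAATC-3′

Replace U with T to get the coding DNA strand: GATTCAAGAAGCGTAGGGTCACACCCTTAACCTTGAGCTC. The template strand is its reverse complement (complement CTAAGTTCTTCGCATCCCAGTGTGGGAATTGGAACTCGAG, then reverse).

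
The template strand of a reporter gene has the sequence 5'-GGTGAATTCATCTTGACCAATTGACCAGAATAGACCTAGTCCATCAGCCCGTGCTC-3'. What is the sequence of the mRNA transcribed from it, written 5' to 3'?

RNA polymerase reads the template 3'→5' and synthesizes mRNA 5'→3' by base-pairing (A→U, T→A, G↔C). The complement of the template is CCACTTAAGTAGAACTGGTTAACTGGTCTTATCTGGATCAGGTAGTCGGGCACGAG; antiparallel, so 5'→3' the coding strand is GAGCACGGGCTGATGGACTAGGTCTATTCTGGTCAATTGGTCAAGATGAATTCACC. Replace T with U for the mRNA.

5'-GAGCACGGGCUGAUGGACUAGGUCUAUUCUGGUCAAUUGGUCAAGAUGAAUUCACC-3'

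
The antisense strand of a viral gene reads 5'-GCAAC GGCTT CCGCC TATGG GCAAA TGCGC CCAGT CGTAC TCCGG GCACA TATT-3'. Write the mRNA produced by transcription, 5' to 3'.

5'-AAUAUGUGCCCGGAGUACGACUGGGCGCAUUUGCCCAUAGGCGGAAGCCGUUGC-3'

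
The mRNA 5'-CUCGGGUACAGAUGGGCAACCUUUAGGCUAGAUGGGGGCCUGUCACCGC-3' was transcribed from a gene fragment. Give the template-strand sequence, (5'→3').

Replace U with T to get the coding DNA strand: CTCGGGTACAGATGGGCAACCTTTAGGCTAGATGGGGGCCTGTCACCGC. The template strand is its reverse complement (complement GAGCCCATGTCTACCCGTTGGAAATCCGATCTACCCCCGGACAGTGGCG, then reverse).

5'-GCGGTGACAGGCCCCCATCTAGCCTAAAGGTTGCCCATCTGTACCCGAG-3'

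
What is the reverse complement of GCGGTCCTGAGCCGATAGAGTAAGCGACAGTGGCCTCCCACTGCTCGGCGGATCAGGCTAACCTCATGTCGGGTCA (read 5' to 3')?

5'-TGACCCGACATGAGGTTAGCCTGATCCGCCGAGCAGTGGGAGGCCACTGTCGCTTACTCTATCGGCTCAGGACCGC-3'

Reading the sequence 3'→5' and pairing each base (A↔T, G↔C) gives the reverse complement directly.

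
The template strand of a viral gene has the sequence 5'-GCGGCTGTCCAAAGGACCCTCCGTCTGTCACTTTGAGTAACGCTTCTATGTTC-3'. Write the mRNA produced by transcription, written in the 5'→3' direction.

5'-GAACAUAGAAGCGUUACUCAAAGUGACAGACGGAGGGUCCUUUGGACAGCCGC-3'

RNA polymerase reads the template 3'→5' and synthesizes mRNA 5'→3' by base-pairing (A→U, T→A, G↔C). The complement of the template is CGCCGACAGGTTTCCTGGGAGGCAGACAGTGAAACTCATTGCGAAGATACAAG; antiparallel, so 5'→3' the coding strand is GAACATAGAAGCGTTACTCAAAGTGACAGACGGAGGGTCCTTTGGACAGCCGC. Replace T with U for the mRNA.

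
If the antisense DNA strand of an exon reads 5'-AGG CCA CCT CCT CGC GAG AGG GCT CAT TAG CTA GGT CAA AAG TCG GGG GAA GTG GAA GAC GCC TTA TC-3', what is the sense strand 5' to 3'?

The coding strand is complementary and antiparallel to the template: take the complement (A↔T, G↔C) and reverse.

5'-GATAAGGCGTCTTCCACTTCCCCCGACTTTTGACCTAGCTAATGAGCCCTCTCGCGAGGAGGTGGCCT-3'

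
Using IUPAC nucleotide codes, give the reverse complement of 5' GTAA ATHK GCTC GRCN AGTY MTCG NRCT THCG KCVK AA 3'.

5'-TTMBGMCGDAAGYNCGAKRACTNGYCGAGCMDATTTAC-3'

Standard pairs A↔T, G↔C; ambiguity codes pair R↔Y, M↔K, H↔D, V↔B, N↔N. Complement (CATTTADMCGAGCYGNTCARKAGCNYGAADGCMGBMTT), then reverse for 5'→3'.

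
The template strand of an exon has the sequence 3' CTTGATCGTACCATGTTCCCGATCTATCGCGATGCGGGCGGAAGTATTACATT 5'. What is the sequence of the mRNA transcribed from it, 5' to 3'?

5'-GAACUAGCAUGGUACAAGGGCUAGAUAGCGCUACGCCCGCCUUCAUAAUGUAA-3'

Reading the template 3'→5' as shown, RNA polymerase pairs each base (A→U, T→A, G↔C) to build mRNA 5'→3' directly.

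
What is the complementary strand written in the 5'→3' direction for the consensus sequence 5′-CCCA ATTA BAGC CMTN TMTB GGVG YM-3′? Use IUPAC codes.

5′-KRCBCCVAKANAKGGCTVTAATTGGG-3′

Standard pairs A↔T, G↔C; ambiguity codes pair Y↔R, M↔K, B↔V, N↔N. Complement (GGGTTAATVTCGGKANAKAVCCBCRK), then reverse for 5'→3'.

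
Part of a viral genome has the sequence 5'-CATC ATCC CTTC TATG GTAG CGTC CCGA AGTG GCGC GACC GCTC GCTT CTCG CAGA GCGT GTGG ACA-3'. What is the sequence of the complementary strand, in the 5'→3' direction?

5'-TGTCCACACGCTCTGCGAGAAGCGAGCGGTCGCGCCACTTCGGGACGCTACCATAGAAGGGATGATG-3'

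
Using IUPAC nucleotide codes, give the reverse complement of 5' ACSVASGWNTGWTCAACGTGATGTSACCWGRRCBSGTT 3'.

5'-AACSVGYYCWGGTSACATCACGTTGAWCANWCSTBSGT-3'

Standard pairs A↔T, G↔C; ambiguity codes pair R↔Y, W↔W, S↔S, B↔V, N↔N. Complement (TGSBTSCWNACWAGTTGCACTACASTGGWCYYGVSCAA), then reverse for 5'→3'.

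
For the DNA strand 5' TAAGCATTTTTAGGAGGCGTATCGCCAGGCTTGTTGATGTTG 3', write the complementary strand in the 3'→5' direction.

3'-ATTCGTAAAAATCCTCCGCATAGCGGTCCGAACAACTACAAC-5'

Base-pairing A↔T, G↔C gives the complement. The complementary strand is antiparallel, so paired with a 5'→3' strand it runs 3'→5'.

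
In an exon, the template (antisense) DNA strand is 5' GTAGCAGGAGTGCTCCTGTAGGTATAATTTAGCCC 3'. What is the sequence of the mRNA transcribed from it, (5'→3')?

RNA polymerase reads the template 3'→5' and synthesizes mRNA 5'→3' by base-pairing (A→U, T→A, G↔C). The complement of the template is CATCGTCCTCACGAGGACATCCATATTAAATCGGG; antiparallel, so 5'→3' the coding strand is GGGCTAAATTATACCTACAGGAGCACTCCTGCTAC. Replace T with U for the mRNA.

5'-GGGCUAAAUUAUACCUACAGGAGCACUCCUGCUAC-3'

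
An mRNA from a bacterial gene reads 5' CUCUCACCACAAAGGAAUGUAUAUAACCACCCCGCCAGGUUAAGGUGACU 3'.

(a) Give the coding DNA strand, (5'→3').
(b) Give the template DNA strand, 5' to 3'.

(a) 5'-CTCTCACCACAAAGGAATGTATATAACCACCCCGCCAGGTTAAGGTGACT-3'
(b) 5'-AGTCACCTTAACCTGGCGGGGTGGTTATATACATTCCTTTGTGGTGAGAG-3'

(a) The coding strand matches the mRNA with U→T.
(b) The template strand is the reverse complement of the coding strand.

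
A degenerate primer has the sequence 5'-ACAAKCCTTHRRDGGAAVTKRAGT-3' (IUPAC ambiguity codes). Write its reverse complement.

Standard pairs A↔T, G↔C; ambiguity codes pair R↔Y, K↔M, D↔H, V↔B. Complement (TGTTMGGAADYYHCCTTBAMYTCA), then reverse for 5'→3'.

5'-ACTYMABTTCCHYYDAAGGMTTGT-3'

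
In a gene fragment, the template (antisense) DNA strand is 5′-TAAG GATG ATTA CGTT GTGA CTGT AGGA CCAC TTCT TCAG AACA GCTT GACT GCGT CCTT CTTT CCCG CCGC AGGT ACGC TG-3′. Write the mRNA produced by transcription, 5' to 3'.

RNA polymerase reads the template 3'→5' and synthesizes mRNA 5'→3' by base-pairing (A→U, T→A, G↔C). The complement of the template is ATTCCTACTAATGCAACACTGACATCCTGGTGAAGAAGTCTTGTCGAACTGACGCAGGAAGAAAGGGCGGCGTCCATGCGAC; antiparallel, so 5'→3' the coding strand is CAGCGTACCTGCGGCGGGAAAGAAGGACGCAGTCAAGCTGTTCTGAAGAAGTGGTCCTACAGTCACAACGTAATCATCCTTA. Replace T with U for the mRNA.

5'-CAGCGUACCUGCGGCGGGAAAGAAGGACGCAGUCAAGCUGUUCUGAAGAAGUGGUCCUACAGUCACAACGUAAUCAUCCUUA-3'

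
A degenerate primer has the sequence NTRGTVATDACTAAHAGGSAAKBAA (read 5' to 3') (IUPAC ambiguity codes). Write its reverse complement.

5'-TTVMTTSCCTDTTAGTHATBACYAN-3'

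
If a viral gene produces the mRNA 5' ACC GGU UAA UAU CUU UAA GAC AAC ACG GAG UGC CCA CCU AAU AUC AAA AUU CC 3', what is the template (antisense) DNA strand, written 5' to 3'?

5'-GGAATTTTGATATTAGGTGGGCACTCCGTGTTGTCTTAAAGATATTAACCGGT-3'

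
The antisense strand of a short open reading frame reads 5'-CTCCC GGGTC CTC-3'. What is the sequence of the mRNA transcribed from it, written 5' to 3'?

RNA polymerase reads the template 3'→5' and synthesizes mRNA 5'→3' by base-pairing (A→U, T→A, G↔C). The complement of the template is GAGGGCCCAGGAG; antiparallel, so 5'→3' the coding strand is GAGGACCCGGGAG. Replace T with U for the mRNA.

5'-GAGGACCCGGGAG-3'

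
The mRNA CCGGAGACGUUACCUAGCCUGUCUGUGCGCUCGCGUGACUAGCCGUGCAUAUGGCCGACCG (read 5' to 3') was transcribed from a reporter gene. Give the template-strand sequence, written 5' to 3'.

5'-CGGTCGGCCATATGCACGGCTAGTCACGCGAGCGCACAGACAGGCTAGGTAACGTCTCCGG-3'

Replace U with T to get the coding DNA strand: CCGGAGACGTTACCTAGCCTGTCTGTGCGCTCGCGTGACTAGCCGTGCATATGGCCGACCG. The template strand is its reverse complement (complement GGCCTCTGCAATGGATCGGACAGACACGCGAGCGCACTGATCGGCACGTATACCGGCTGGC, then reverse).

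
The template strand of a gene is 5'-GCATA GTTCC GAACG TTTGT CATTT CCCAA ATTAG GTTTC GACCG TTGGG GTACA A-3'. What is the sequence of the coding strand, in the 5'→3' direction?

The coding strand is complementary and antiparallel to the template: take the complement (A↔T, G↔C) and reverse.

5'-TTGTACCCCAACGGTCGAAACCTAATTTGGGAAATGACAAACGTTCGGAACTATGC-3'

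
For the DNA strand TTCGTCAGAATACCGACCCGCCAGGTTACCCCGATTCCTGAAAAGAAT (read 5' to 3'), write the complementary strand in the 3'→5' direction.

3′-AAGCAGTCTTATGGCTGGGCGGTCCAATGGGGCTAAGGACTTTTCTTA-5′

Base-pairing A↔T, G↔C gives the complement. The complementary strand is antiparallel, so paired with a 5'→3' strand it runs 3'→5'.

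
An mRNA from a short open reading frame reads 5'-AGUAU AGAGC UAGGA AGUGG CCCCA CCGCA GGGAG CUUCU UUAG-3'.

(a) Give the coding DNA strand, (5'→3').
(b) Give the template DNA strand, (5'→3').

(a) The coding strand matches the mRNA with U→T.
(b) The template strand is the reverse complement of the coding strand.

(a) 5'-AGTATAGAGCTAGGAAGTGGCCCCACCGCAGGGAGCTTCTTTAG-3'
(b) 5'-CTAAAGAAGCTCCCTGCGGTGGGGCCACTTCCTAGCTCTATACT-3'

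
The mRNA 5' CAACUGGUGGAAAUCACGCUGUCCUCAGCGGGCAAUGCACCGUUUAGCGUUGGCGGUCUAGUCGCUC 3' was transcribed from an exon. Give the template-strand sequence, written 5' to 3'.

Replace U with T to get the coding DNA strand: CAACTGGTGGAAATCACGCTGTCCTCAGCGGGCAATGCACCGTTTAGCGTTGGCGGTCTAGTCGCTC. The template strand is its reverse complement (complement GTTGACCACCTTTAGTGCGACAGGAGTCGCCCGTTACGTGGCAAATCGCAACCGCCAGATCAGCGAG, then reverse).

5'-GAGCGACTAGACCGCCAACGCTAAACGGTGCATTGCCCGCTGAGGACAGCGTGATTTCCACCAGTTG-3'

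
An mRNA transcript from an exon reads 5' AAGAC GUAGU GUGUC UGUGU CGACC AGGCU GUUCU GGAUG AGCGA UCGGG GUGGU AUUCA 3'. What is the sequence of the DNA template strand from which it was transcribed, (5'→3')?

Replace U with T to get the coding DNA strand: AAGACGTAGTGTGTCTGTGTCGACCAGGCTGTTCTGGATGAGCGATCGGGGTGGTATTCA. The template strand is its reverse complement (complement TTCTGCATCACACAGACACAGCTGGTCCGACAAGACCTACTCGCTAGCCCCACCATAAGT, then reverse).

5'-TGAATACCACCCCGATCGCTCATCCAGAACAGCCTGGTCGACACAGACACACTACGTCTT-3'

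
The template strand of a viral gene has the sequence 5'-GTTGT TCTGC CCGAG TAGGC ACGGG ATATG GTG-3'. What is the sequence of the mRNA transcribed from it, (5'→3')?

5'-CACCAUAUCCCGUGCCUACUCGGGCAGAACAAC-3'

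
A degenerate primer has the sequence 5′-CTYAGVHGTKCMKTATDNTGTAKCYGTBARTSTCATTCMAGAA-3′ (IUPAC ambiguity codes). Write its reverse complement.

5'-TTCTKGAATGASAYTVACRGMTACANHATAMKGMACDBCTRAG-3'

Standard pairs A↔T, G↔C; ambiguity codes pair R↔Y, M↔K, S↔S, B↔V, D↔H, N↔N. Complement (GARTCBDCAMGKMATAHNACATMGRCAVTYASAGTAAGKTCTT), then reverse for 5'→3'.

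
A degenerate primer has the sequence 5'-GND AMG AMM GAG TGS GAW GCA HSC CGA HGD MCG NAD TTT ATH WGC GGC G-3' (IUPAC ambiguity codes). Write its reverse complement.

Standard pairs A↔T, G↔C; ambiguity codes pair M↔K, W↔W, S↔S, D↔H, N↔N. Complement (CNHTKCTKKCTCACSCTWCGTDSGGCTDCHKGCNTHAAATADWCGCCGC), then reverse for 5'→3'.

5'-CGCCGCWDATAAAHTNCGKHCDTCGGSDTGCWTCSCACTCKKTCKTHNC-3'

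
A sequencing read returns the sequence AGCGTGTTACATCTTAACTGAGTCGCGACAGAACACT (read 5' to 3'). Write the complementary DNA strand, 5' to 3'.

5'-AGTGTTCTGTCGCGACTCAGTTAAGATGTAACACGCT-3'

The complement of AGCGTGTTACATCTTAACTGAGTCGCGACAGAACACT is TCGCACAATGTAGAATTGACTCAGCGCTGTCTTGTGA (A↔T, G↔C). DNA strands are antiparallel, so the complementary strand runs 3'→5'; reversing gives the 5'→3' form.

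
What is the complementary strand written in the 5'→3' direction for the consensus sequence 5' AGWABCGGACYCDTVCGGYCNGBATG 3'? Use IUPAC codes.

Standard pairs A↔T, G↔C; ambiguity codes pair Y↔R, W↔W, B↔V, D↔H, N↔N. Complement (TCWTVGCCTGRGHABGCCRGNCVTAC), then reverse for 5'→3'.

5′-CATVCNGRCCGBAHGRGTCCGVTWCT-3′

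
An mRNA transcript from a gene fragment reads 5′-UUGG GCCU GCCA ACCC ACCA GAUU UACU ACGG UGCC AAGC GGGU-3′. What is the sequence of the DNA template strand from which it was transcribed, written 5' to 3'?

5'-ACCCGCTTGGCACCGTAGTAAATCTGGTGGGTTGGCAGGCCCAA-3'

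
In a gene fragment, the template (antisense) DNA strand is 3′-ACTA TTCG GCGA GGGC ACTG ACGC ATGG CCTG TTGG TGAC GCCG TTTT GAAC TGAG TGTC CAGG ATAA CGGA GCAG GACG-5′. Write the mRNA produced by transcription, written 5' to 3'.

5'-UGAUAAGCCGCUCCCGUGACUGCGUACCGGACAACCACUGCGGCAAAACUUGACUCACAGGUCCUAUUGCCUCGUCCUGC-3'

Reading the template 3'→5' as shown, RNA polymerase pairs each base (A→U, T→A, G↔C) to build mRNA 5'→3' directly.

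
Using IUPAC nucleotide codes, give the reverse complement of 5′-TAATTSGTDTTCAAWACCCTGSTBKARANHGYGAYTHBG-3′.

Standard pairs A↔T, G↔C; ambiguity codes pair R↔Y, K↔M, W↔W, S↔S, B↔V, D↔H, N↔N. Complement (ATTAASCAHAAGTTWTGGGACSAVMTYTNDCRCTRADVC), then reverse for 5'→3'.

5′-CVDARTCRCDNTYTMVASCAGGGTWTTGAAHACSAATTA-3′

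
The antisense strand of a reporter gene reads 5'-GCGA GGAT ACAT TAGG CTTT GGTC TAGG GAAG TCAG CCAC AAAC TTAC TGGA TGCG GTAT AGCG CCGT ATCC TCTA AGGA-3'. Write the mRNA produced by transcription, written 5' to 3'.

The mRNA has the sequence of the coding strand (reverse complement of the template) with T→U. Reverse complement of GCGAGGATACATTAGGCTTTGGTCTAGGGAAGTCAGCCACAAACTTACTGGATGCGGTATAGCGCCGTATCCTCTAAGGA is TCCTTAGAGGATACGGCGCTATACCGCATCCAGTAAGTTTGTGGCTGACTTCCCTAGACCAAAGCCTAATGTATCCTCGC; then T→U.

5'-UCCUUAGAGGAUACGGCGCUAUACCGCAUCCAGUAAGUUUGUGGCUGACUUCCCUAGACCAAAGCCUAAUGUAUCCUCGC-3'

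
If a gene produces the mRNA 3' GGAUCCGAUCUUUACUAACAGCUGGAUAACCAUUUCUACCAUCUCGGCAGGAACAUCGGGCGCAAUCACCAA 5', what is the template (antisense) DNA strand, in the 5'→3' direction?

5'-CCTAGGCTAGAAATGATTGTCGACCTATTGGTAAAGATGGTAGAGCCGTCCTTGTAGCCCGCGTTAGTGGTT-3'

Written 5'→3' the mRNA is AACCACUAACGCGGGCUACAAGGACGGCUCUACCAUCUUUACCAAUAGGUCGACAAUCAUUUCUAGCCUAGG, so the coding DNA strand is AACCACTAACGCGGGCTACAAGGACGGCTCTACCATCTTTACCAATAGGTCGACAATCATTTCTAGCCTAGG. The template is its reverse complement.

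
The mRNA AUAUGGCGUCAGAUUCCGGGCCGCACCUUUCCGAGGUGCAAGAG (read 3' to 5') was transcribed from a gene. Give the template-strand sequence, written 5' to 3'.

5'-TATACCGCAGTCTAAGGCCCGGCGTGGAAAGGCTCCACGTTCTC-3'

Written 5'→3' the mRNA is GAGAACGUGGAGCCUUUCCACGCCGGGCCUUAGACUGCGGUAUA, so the coding DNA strand is GAGAACGTGGAGCCTTTCCACGCCGGGCCTTAGACTGCGGTATA. The template is its reverse complement.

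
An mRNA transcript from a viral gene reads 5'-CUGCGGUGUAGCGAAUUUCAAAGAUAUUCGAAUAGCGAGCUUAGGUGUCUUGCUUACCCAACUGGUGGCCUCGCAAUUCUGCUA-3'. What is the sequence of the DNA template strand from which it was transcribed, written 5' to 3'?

Replace U with T to get the coding DNA strand: CTGCGGTGTAGCGAATTTCAAAGATATTCGAATAGCGAGCTTAGGTGTCTTGCTTACCCAACTGGTGGCCTCGCAATTCTGCTA. The template strand is its reverse complement (complement GACGCCACATCGCTTAAAGTTTCTATAAGCTTATCGCTCGAATCCACAGAACGAATGGGTTGACCACCGGAGCGTTAAGACGAT, then reverse).

5'-TAGCAGAATTGCGAGGCCACCAGTTGGGTAAGCAAGACACCTAAGCTCGCTATTCGAATATCTTTGAAATTCGCTACACCGCAG-3'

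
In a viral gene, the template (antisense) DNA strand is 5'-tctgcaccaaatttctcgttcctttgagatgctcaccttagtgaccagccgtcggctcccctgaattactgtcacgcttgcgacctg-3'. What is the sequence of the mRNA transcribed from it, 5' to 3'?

The mRNA has the sequence of the coding strand (reverse complement of the template) with T→U. Reverse complement of TCTGCACCAAATTTCTCGTTCCTTTGAGATGCTCACCTTAGTGACCAGCCGTCGGCTCCCCTGAATTACTGTCACGCTTGCGACCTG is CAGGTCGCAAGCGTGACAGTAATTCAGGGGAGCCGACGGCTGGTCACTAAGGTGAGCATCTCAAAGGAACGAGAAATTTGGTGCAGA; then T→U.

5'-CAGGUCGCAAGCGUGACAGUAAUUCAGGGGAGCCGACGGCUGGUCACUAAGGUGAGCAUCUCAAAGGAACGAGAAAUUUGGUGCAGA-3'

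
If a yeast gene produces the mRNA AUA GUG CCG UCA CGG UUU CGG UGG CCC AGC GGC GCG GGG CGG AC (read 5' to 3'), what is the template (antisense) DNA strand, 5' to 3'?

5'-GTCCGCCCCGCGCCGCTGGGCCACCGAAACCGTGACGGCACTAT-3'

Replace U with T to get the coding DNA strand: ATAGTGCCGTCACGGTTTCGGTGGCCCAGCGGCGCGGGGCGGAC. The template strand is its reverse complement (complement TATCACGGCAGTGCCAAAGCCACCGGGTCGCCGCGCCCCGCCTG, then reverse).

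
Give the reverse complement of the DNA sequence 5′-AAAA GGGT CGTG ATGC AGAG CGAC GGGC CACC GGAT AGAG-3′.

Complement each base (A↔T, G↔C): TTTTCCCAGCACTACGTCTCGCTGCCCGGTGGCCTATCTC. Then reverse.

5′-CTCTATCCGGTGGCCCGTCGCTCTGCATCACGACCCTTTT-3′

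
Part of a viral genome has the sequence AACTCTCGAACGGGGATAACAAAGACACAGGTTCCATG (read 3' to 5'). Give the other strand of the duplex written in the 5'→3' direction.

5′-TTGAGAGCTTGCCCCTATTGTTTCTGTGTCCAAGGTAC-3′

The strand is given 3'→5', so its complement runs 5'→3' in the same left-to-right order: pair each base A↔T, G↔C.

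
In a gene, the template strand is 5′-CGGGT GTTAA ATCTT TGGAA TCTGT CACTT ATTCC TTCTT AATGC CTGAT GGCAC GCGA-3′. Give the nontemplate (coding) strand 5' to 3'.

5'-TCGCGTGCCATCAGGCATTAAGAAGGAATAAGTGACAGATTCCAAAGATTTAACACCCG-3'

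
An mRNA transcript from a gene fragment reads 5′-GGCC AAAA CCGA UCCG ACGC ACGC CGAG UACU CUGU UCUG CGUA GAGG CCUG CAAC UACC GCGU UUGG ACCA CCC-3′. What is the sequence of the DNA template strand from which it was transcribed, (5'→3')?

5'-GGGTGGTCCAAACGCGGTAGTTGCAGGCCTCTACGCAGAACAGAGTACTCGGCGTGCGTCGGATCGGTTTTGGCC-3'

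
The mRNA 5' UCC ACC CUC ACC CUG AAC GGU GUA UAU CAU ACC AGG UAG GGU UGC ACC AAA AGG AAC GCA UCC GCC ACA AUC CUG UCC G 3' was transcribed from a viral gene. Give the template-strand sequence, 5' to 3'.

5'-CGGACAGGATTGTGGCGGATGCGTTCCTTTTGGTGCAACCCTACCTGGTATGATATACACCGTTCAGGGTGAGGGTGGA-3'

Replace U with T to get the coding DNA strand: TCCACCCTCACCCTGAACGGTGTATATCATACCAGGTAGGGTTGCACCAAAAGGAACGCATCCGCCACAATCCTGTCCG. The template strand is its reverse complement (complement AGGTGGGAGTGGGACTTGCCACATATAGTATGGTCCATCCCAACGTGGTTTTCCTTGCGTAGGCGGTGTTAGGACAGGC, then reverse).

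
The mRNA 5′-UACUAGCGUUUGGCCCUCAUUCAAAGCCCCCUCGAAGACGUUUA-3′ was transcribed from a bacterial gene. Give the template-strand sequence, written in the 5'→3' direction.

5′-TAAACGTCTTCGAGGGGGCTTTGAATGAGGGCCAAACGCTAGTA-3′

Replace U with T to get the coding DNA strand: TACTAGCGTTTGGCCCTCATTCAAAGCCCCCTCGAAGACGTTTA. The template strand is its reverse complement (complement ATGATCGCAAACCGGGAGTAAGTTTCGGGGGAGCTTCTGCAAAT, then reverse).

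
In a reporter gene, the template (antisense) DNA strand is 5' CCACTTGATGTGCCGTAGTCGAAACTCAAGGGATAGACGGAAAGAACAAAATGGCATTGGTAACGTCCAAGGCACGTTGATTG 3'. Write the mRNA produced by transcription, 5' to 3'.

RNA polymerase reads the template 3'→5' and synthesizes mRNA 5'→3' by base-pairing (A→U, T→A, G↔C). The complement of the template is GGTGAACTACACGGCATCAGCTTTGAGTTCCCTATCTGCCTTTCTTGTTTTACCGTAACCATTGCAGGTTCCGTGCAACTAAC; antiparallel, so 5'→3' the coding strand is CAATCAACGTGCCTTGGACGTTACCAATGCCATTTTGTTCTTTCCGTCTATCCCTTGAGTTTCGACTACGGCACATCAAGTGG. Replace T with U for the mRNA.

5′-CAAUCAACGUGCCUUGGACGUUACCAAUGCCAUUUUGUUCUUUCCGUCUAUCCCUUGAGUUUCGACUACGGCACAUCAAGUGG-3′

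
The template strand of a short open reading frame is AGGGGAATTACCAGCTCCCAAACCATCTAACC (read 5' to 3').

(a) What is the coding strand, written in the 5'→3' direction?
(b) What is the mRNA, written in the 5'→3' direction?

(a) The coding strand is the reverse complement of the template: complement TCCCCTTAATGGTCGAGGGTTTGGTAGATTGG, then reverse.
(b) mRNA has the coding-strand sequence with T→U.

(a) 5′-GGTTAGATGGTTTGGGAGCTGGTAATTCCCCT-3′
(b) 5′-GGUUAGAUGGUUUGGGAGCUGGUAAUUCCCCU-3′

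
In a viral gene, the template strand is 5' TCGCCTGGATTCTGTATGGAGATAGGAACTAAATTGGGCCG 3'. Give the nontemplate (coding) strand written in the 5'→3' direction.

5′-CGGCCCAATTTAGTTCCTATCTCCATACAGAATCCAGGCGA-3′

The coding strand is complementary and antiparallel to the template: take the complement (A↔T, G↔C) and reverse.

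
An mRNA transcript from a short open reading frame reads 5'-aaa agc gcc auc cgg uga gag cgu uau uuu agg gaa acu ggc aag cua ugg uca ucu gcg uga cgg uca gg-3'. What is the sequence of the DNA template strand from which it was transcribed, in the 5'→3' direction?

Replace U with T to get the coding DNA strand: AAAAGCGCCATCCGGTGAGAGCGTTATTTTAGGGAAACTGGCAAGCTATGGTCATCTGCGTGACGGTCAGG. The template strand is its reverse complement (complement TTTTCGCGGTAGGCCACTCTCGCAATAAAATCCCTTTGACCGTTCGATACCAGTAGACGCACTGCCAGTCC, then reverse).

5'-CCTGACCGTCACGCAGATGACCATAGCTTGCCAGTTTCCCTAAAATAACGCTCTCACCGGATGGCGCTTTT-3'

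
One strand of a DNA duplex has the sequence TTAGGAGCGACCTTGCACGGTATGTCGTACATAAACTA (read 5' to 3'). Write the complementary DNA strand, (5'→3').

5'-TAGTTTATGTACGACATACCGTGCAAGGTCGCTCCTAA-3'

Pairing A↔T and G↔C gives AATCCTCGCTGGAACGTGCCATACAGCATGTATTTGAT, running 3'→5'. Reverse for the 5'→3' convention.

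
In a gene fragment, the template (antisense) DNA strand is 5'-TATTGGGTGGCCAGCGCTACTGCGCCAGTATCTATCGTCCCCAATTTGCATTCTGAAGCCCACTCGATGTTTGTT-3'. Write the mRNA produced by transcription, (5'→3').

The mRNA has the sequence of the coding strand (reverse complement of the template) with T→U. Reverse complement of TATTGGGTGGCCAGCGCTACTGCGCCAGTATCTATCGTCCCCAATTTGCATTCTGAAGCCCACTCGATGTTTGTT is AACAAACATCGAGTGGGCTTCAGAATGCAAATTGGGGACGATAGATACTGGCGCAGTAGCGCTGGCCACCCAATA; then T→U.

5'-AACAAACAUCGAGUGGGCUUCAGAAUGCAAAUUGGGGACGAUAGAUACUGGCGCAGUAGCGCUGGCCACCCAAUA-3'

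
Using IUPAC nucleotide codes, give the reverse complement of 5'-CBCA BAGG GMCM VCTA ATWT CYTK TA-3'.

Standard pairs A↔T, G↔C; ambiguity codes pair Y↔R, M↔K, W↔W, B↔V. Complement (GVGTVTCCCKGKBGATTAWAGRAMAT), then reverse for 5'→3'.

5'-TAMARGAWATTAGBKGKCCCTVTGVG-3'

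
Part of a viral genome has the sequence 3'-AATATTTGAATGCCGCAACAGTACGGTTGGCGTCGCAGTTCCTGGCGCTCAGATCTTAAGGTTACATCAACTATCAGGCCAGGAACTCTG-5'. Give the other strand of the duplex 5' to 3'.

5′-TTATAAACTTACGGCGTTGTCATGCCAACCGCAGCGTCAAGGACCGCGAGTCTAGAATTCCAATGTAGTTGATAGTCCGGTCCTTGAGAC-3′

The strand is given 3'→5', so its complement runs 5'→3' in the same left-to-right order: pair each base A↔T, G↔C.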